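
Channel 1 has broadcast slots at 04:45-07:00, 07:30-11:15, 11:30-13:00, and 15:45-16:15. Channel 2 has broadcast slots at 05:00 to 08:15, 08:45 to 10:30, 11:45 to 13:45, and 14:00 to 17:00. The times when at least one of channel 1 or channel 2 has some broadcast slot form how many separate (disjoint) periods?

3

A ∪ B = 04:45–11:15, 11:30–13:45, 14:00–17:00.
That is 3 disjoint pieces.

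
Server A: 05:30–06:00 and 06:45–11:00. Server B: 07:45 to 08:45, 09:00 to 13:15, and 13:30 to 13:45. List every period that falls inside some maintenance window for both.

05:30-06:00 meets no B interval.
06:45-11:00 ∩ B → 07:45-08:45, 09:00-11:00.

07:45-08:45, 09:00-11:00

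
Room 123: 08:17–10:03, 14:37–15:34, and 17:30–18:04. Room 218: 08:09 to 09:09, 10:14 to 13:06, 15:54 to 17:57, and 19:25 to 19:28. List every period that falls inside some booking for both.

08:17-09:09, 17:30-17:57

08:17-10:03 ∩ B → 08:17-09:09.
14:37-15:34 meets no B interval.
17:30-18:04 ∩ B → 17:30-17:57.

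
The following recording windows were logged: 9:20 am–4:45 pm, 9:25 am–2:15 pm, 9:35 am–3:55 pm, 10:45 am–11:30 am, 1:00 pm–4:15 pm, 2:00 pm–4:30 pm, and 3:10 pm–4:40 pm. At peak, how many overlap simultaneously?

At 2:00 pm, 5 of the intervals are simultaneously active.
No point has more.

5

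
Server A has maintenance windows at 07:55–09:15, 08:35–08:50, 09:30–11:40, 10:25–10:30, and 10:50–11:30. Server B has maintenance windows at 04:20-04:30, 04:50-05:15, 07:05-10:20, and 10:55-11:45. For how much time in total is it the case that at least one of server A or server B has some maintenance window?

5 h 15 min

Merge the first list: 07:55–09:15, 09:30–11:40.
A ∪ B = 04:20–04:30, 04:50–05:15, 07:05–11:45.
Total: 10 min + 25 min + 4 h 40 min = 5 h 15 min.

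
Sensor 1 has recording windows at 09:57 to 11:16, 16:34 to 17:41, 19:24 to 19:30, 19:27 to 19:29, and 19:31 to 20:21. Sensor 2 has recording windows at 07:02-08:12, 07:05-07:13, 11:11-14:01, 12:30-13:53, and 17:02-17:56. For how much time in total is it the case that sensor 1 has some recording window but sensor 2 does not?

A, merged: 09:57–11:16, 16:34–17:41, 19:24–19:30, 19:31–20:21.
B, merged: 07:02–08:12, 11:11–14:01, 17:02–17:56.
A \ B = 09:57–11:11, 16:34–17:02, 19:24–19:30, 19:31–20:21.
Total: 1 h 14 min + 28 min + 6 min + 50 min = 2 h 38 min.

2 h 38 min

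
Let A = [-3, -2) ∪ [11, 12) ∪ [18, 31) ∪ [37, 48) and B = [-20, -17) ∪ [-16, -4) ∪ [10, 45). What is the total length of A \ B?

A \ B = [-3, -2), [45, 48).
Total: 1 + 3 = 4.

4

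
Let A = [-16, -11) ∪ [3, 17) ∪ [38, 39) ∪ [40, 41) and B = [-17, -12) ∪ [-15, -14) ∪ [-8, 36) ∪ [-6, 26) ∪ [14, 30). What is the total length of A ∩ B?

B, merged: [-17, -12), [-8, 36).
A ∩ B = [-16, -12), [3, 17).
Total: 4 + 14 = 18.

18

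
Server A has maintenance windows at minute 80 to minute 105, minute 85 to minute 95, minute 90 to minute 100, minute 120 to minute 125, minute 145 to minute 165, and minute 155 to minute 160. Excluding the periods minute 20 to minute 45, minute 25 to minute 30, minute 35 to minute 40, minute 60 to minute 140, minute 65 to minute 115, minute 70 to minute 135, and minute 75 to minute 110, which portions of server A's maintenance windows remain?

First set merges to minute 80 to minute 105, minute 120 to minute 125, minute 145 to minute 165.
Second set merges to minute 20 to minute 45, minute 60 to minute 140.
minute 80 to minute 105 lies entirely inside B → drops out.
minute 120 to minute 125 lies entirely inside B → drops out.
minute 145 to minute 165 is untouched.

minute 145 to minute 165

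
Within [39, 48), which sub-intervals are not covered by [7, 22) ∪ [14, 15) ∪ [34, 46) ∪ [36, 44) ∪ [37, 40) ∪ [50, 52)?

[46, 48)

The merged coverage is [7, 22), [34, 46), [50, 52).
Gaps within [39, 48): [46, 48).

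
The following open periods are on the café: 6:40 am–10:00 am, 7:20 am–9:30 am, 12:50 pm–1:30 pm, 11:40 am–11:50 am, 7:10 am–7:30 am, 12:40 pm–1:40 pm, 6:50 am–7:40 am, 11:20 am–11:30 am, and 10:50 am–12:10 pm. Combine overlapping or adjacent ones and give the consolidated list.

6:40 am–10:00 am, 10:50 am–12:10 pm, 12:40 pm–1:40 pm

Sort by start: 6:40 am–10:00 am, 6:50 am–7:40 am, 7:10 am–7:30 am, 7:20 am–9:30 am, 10:50 am–12:10 pm, 11:20 am–11:30 am, 11:40 am–11:50 am, 12:40 pm–1:40 pm, 12:50 pm–1:30 pm.
6:50 am–7:40 am overlaps/touches 6:40 am–10:00 am → extend to 6:40 am–10:00 am.
7:10 am–7:30 am overlaps/touches 6:40 am–10:00 am → extend to 6:40 am–10:00 am.
7:20 am–9:30 am overlaps/touches 6:40 am–10:00 am → extend to 6:40 am–10:00 am.
10:50 am–12:10 pm is disjoint → start new block.
11:20 am–11:30 am overlaps/touches 10:50 am–12:10 pm → extend to 10:50 am–12:10 pm.
11:40 am–11:50 am overlaps/touches 10:50 am–12:10 pm → extend to 10:50 am–12:10 pm.
12:40 pm–1:40 pm is disjoint → start new block.
12:50 pm–1:30 pm overlaps/touches 12:40 pm–1:40 pm → extend to 12:40 pm–1:40 pm.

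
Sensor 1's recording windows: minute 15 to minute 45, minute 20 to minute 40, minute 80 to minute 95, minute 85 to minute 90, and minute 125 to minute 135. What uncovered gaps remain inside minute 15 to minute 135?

minute 45 to minute 80, minute 95 to minute 125

After merging, the occupied span is minute 15 to minute 45, minute 80 to minute 95, minute 125 to minute 135.
Gaps within minute 15 to minute 135: minute 45 to minute 80, minute 95 to minute 125.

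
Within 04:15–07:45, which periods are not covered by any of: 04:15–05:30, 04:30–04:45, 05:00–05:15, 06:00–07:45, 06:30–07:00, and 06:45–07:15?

After merging, the occupied span is 04:15–05:30, 06:00–07:45.
Complement within 04:15–07:45: 05:30–06:00.

05:30–06:00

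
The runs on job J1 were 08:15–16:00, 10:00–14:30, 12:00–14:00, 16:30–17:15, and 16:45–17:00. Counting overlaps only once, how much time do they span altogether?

8 h 30 min

Merged: 08:15–16:00, 16:30–17:15.
Lengths: 7 h 45 min + 45 min = 8 h 30 min.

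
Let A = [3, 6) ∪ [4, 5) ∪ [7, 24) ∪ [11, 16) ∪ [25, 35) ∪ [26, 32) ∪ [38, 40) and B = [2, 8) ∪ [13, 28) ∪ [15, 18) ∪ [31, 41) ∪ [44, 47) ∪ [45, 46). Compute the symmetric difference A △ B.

[2, 3) ∪ [6, 7) ∪ [8, 13) ∪ [24, 25) ∪ [28, 31) ∪ [35, 38) ∪ [40, 41) ∪ [44, 47)

First set merges to [3, 6), [7, 24), [25, 35), [38, 40).
Second set merges to [2, 8), [13, 28), [31, 41), [44, 47).
A \ B = [8, 13), [28, 31).
B \ A = [2, 3), [6, 7), [24, 25), [35, 38), [40, 41), [44, 47).
Union of the two gives the symmetric difference.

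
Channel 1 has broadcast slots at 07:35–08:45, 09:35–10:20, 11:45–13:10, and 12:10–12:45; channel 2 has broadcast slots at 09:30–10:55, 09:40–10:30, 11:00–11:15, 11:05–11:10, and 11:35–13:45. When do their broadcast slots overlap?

09:35–10:20, 11:45–13:10

Merge the first list: 07:35–08:45, 09:35–10:20, 11:45–13:10.
Merge the second list: 09:30–10:55, 11:00–11:15, 11:35–13:45.
07:35–08:45 meets no B interval.
09:35–10:20 ∩ B → 09:35–10:20.
11:45–13:10 ∩ B → 11:45–13:10.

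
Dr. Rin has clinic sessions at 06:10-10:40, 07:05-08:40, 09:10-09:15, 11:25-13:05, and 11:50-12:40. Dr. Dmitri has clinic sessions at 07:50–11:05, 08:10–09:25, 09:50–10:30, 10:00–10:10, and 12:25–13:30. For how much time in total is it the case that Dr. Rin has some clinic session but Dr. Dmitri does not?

Merge the first list: 06:10-10:40, 11:25-13:05.
Merge the second list: 07:50-11:05, 12:25-13:30.
A \ B = 06:10-07:50, 11:25-12:25.
Total: 1 h 40 min + 1 h = 2 h 40 min.

2 h 40 min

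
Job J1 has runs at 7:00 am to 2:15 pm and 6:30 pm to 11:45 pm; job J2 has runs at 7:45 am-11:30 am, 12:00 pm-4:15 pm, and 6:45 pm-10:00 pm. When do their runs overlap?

7:45 am–11:30 am, 12:00 pm–2:15 pm, 6:45 pm–10:00 pm

7:00 am–2:15 pm overlaps B on 7:45 am–11:30 am, 12:00 pm–2:15 pm.
6:30 pm–11:45 pm overlaps B on 6:45 pm–10:00 pm.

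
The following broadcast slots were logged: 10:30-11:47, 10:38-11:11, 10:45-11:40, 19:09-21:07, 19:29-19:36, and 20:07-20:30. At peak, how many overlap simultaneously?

3

Walk the sorted start/end points keeping a running depth.
The depth first hits 3 at 10:45.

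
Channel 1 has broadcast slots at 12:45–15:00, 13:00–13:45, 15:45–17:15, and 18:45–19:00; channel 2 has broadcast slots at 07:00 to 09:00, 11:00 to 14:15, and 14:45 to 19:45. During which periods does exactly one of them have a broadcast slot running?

07:00–09:00, 11:00–12:45, 14:15–14:45, 15:00–15:45, 17:15–18:45, 19:00–19:45

A, merged: 12:45–15:00, 15:45–17:15, 18:45–19:00.
A \ B = 14:15–14:45.
B \ A = 07:00–09:00, 11:00–12:45, 15:00–15:45, 17:15–18:45, 19:00–19:45.
Union of the two gives the symmetric difference.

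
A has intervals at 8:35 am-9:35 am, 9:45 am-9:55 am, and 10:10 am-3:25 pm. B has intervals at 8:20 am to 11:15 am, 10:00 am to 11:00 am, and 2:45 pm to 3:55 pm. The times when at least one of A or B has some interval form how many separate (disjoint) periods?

1

Second set merges to 8:20 am-11:15 am, 2:45 pm-3:55 pm.
A ∪ B = 8:20 am-3:55 pm.
That is 1 disjoint piece.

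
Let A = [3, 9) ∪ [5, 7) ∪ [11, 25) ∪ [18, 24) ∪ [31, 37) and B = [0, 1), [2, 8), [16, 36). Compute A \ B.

[8, 9) ∪ [11, 16) ∪ [36, 37)

Merge the first list: [3, 9), [11, 25), [31, 37).
[3, 9) \ B = [8, 9).
[11, 25) \ B = [11, 16).
[31, 37) \ B = [36, 37).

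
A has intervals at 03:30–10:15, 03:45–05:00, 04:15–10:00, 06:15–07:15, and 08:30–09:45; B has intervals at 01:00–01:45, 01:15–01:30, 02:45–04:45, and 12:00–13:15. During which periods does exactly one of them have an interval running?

A, merged: 03:30–10:15.
B, merged: 01:00–01:45, 02:45–04:45, 12:00–13:15.
Only in the first: 04:45–10:15.
Only in the second: 01:00–01:45, 02:45–03:30, 12:00–13:15.
Together these are the periods covered by exactly one.

01:00–01:45, 02:45–03:30, 04:45–10:15, 12:00–13:15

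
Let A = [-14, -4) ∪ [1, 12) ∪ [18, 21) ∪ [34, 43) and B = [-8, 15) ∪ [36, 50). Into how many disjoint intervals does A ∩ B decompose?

A ∩ B = [-8, -4), [1, 12), [36, 43).
That is 3 disjoint pieces.

3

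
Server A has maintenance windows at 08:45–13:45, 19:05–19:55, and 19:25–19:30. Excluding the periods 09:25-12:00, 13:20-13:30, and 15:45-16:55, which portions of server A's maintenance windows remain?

08:45–09:25, 12:00–13:20, 13:30–13:45, 19:05–19:55

A, merged: 08:45–13:45, 19:05–19:55.
08:45–13:45 minus B → 08:45–09:25, 12:00–13:20, 13:30–13:45.
19:05–19:55: no B overlap → unchanged.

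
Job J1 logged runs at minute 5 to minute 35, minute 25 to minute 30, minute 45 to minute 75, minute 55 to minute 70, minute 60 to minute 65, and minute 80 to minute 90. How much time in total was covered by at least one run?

70 minutes

Merged: minute 5 to minute 35, minute 45 to minute 75, minute 80 to minute 90.
Lengths: 30 minutes + 30 minutes + 10 minutes = 70 minutes.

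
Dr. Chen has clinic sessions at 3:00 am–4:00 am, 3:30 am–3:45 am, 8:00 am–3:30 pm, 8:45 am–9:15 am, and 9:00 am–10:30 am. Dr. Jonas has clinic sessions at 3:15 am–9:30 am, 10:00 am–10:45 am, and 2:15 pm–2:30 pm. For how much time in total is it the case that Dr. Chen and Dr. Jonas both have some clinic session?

A, merged: 3:00 am–4:00 am, 8:00 am–3:30 pm.
A ∩ B = 3:15 am–4:00 am, 8:00 am–9:30 am, 10:00 am–10:45 am, 2:15 pm–2:30 pm.
Total: 45 min + 1 h 30 min + 45 min + 15 min = 3 h 15 min.

3 h 15 min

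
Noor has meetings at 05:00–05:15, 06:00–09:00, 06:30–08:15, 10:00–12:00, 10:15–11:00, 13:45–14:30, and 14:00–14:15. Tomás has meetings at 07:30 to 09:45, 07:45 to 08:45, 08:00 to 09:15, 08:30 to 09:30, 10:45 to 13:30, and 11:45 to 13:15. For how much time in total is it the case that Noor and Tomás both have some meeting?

2 h 45 min

First set merges to 05:00-05:15, 06:00-09:00, 10:00-12:00, 13:45-14:30.
Second set merges to 07:30-09:45, 10:45-13:30.
A ∩ B = 07:30-09:00, 10:45-12:00.
Total: 1 h 30 min + 1 h 15 min = 2 h 45 min.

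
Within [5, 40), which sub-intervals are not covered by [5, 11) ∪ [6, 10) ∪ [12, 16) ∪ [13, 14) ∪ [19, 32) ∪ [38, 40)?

[11, 12) ∪ [16, 19) ∪ [32, 38)

The merged coverage is [5, 11), [12, 16), [19, 32), [38, 40).
Gaps within [5, 40): [11, 12), [16, 19), [32, 38).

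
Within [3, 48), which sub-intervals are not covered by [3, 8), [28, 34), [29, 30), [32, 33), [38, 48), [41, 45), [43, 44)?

[8, 28) ∪ [34, 38)

After merging, the occupied span is [3, 8), [28, 34), [38, 48).
Complement within [3, 48): [8, 28), [34, 38).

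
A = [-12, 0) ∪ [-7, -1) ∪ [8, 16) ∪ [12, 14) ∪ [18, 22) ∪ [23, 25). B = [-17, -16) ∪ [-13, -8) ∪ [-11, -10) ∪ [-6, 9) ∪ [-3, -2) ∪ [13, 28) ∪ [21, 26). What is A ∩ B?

A, merged: [-12, 0), [8, 16), [18, 22), [23, 25).
B, merged: [-17, -16), [-13, -8), [-6, 9), [13, 28).
[-12, 0) overlaps B on [-12, -8), [-6, 0).
[8, 16) overlaps B on [8, 9), [13, 16).
[18, 22) overlaps B on [18, 22).
[23, 25) overlaps B on [23, 25).

[-12, -8) ∪ [-6, 0) ∪ [8, 9) ∪ [13, 16) ∪ [18, 22) ∪ [23, 25)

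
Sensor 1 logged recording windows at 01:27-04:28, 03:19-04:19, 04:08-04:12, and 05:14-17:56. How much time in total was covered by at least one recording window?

15 h 43 min

Merged: 01:27–04:28, 05:14–17:56.
Lengths: 3 h 1 min + 12 h 42 min = 15 h 43 min.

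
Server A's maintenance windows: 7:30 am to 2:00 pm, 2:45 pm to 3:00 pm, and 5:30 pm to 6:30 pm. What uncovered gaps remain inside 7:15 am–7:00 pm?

Covered (merged): 7:30 am–2:00 pm, 2:45 pm–3:00 pm, 5:30 pm–6:30 pm.
Complement within 7:15 am–7:00 pm: 7:15 am–7:30 am, 2:00 pm–2:45 pm, 3:00 pm–5:30 pm, 6:30 pm–7:00 pm.

7:15 am–7:30 am, 2:00 pm–2:45 pm, 3:00 pm–5:30 pm, 6:30 pm–7:00 pm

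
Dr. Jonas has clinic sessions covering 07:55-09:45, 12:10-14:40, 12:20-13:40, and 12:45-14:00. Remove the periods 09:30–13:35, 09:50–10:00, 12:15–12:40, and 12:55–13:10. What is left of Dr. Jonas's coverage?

Merge the first list: 07:55–09:45, 12:10–14:40.
Merge the second list: 09:30–13:35.
07:55–09:45 minus B → 07:55–09:30.
12:10–14:40 minus B → 13:35–14:40.

07:55–09:30, 13:35–14:40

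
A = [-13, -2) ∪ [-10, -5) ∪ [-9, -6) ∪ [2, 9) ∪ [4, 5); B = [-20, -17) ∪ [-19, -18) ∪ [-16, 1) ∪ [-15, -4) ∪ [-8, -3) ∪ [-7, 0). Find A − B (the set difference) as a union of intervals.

Merge the first list: [-13, -2), [2, 9).
Merge the second list: [-20, -17), [-16, 1).
[-13, -2): entirely removed.
[2, 9): nothing removed.

[2, 9)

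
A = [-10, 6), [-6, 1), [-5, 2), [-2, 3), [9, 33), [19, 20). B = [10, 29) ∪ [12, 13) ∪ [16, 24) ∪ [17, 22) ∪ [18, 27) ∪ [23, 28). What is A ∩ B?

[10, 29)

Merge the first list: [-10, 6), [9, 33).
Merge the second list: [10, 29).
[-10, 6) meets no B interval.
[9, 33) ∩ B → [10, 29).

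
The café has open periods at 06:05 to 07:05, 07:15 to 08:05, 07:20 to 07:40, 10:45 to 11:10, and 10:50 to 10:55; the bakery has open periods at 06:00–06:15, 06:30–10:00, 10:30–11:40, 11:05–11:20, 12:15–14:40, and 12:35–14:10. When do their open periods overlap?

First set merges to 06:05-07:05, 07:15-08:05, 10:45-11:10.
Second set merges to 06:00-06:15, 06:30-10:00, 10:30-11:40, 12:15-14:40.
06:05-07:05 ∩ B → 06:05-06:15, 06:30-07:05.
07:15-08:05 ∩ B → 07:15-08:05.
10:45-11:10 ∩ B → 10:45-11:10.

06:05-06:15, 06:30-07:05, 07:15-08:05, 10:45-11:10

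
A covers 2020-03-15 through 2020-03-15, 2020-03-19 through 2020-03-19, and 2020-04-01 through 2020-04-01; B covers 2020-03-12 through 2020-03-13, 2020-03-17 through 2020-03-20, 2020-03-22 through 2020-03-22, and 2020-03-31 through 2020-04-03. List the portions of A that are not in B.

2020-03-15 through 2020-03-15 is untouched.
2020-03-19 through 2020-03-19 lies entirely inside B → drops out.
2020-04-01 through 2020-04-01 lies entirely inside B → drops out.

2020-03-15 through 2020-03-15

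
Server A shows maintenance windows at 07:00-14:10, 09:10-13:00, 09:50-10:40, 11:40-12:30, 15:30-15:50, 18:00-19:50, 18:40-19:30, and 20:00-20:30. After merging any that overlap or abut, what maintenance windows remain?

07:00-14:10, 15:30-15:50, 18:00-19:50, 20:00-20:30

09:10-13:00 overlaps/touches 07:00-14:10 → extend to 07:00-14:10.
09:50-10:40 overlaps/touches 07:00-14:10 → extend to 07:00-14:10.
11:40-12:30 overlaps/touches 07:00-14:10 → extend to 07:00-14:10.
15:30-15:50 is disjoint → start new block.
18:00-19:50 is disjoint → start new block.
18:40-19:30 overlaps/touches 18:00-19:50 → extend to 18:00-19:50.
20:00-20:30 is disjoint → start new block.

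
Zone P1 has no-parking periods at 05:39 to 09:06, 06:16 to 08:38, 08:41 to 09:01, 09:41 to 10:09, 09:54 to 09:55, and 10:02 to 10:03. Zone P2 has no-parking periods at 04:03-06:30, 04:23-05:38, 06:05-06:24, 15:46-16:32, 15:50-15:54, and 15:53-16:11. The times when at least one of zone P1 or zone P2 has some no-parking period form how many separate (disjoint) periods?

3

A, merged: 05:39–09:06, 09:41–10:09.
B, merged: 04:03–06:30, 15:46–16:32.
A ∪ B = 04:03–09:06, 09:41–10:09, 15:46–16:32.
That is 3 disjoint pieces.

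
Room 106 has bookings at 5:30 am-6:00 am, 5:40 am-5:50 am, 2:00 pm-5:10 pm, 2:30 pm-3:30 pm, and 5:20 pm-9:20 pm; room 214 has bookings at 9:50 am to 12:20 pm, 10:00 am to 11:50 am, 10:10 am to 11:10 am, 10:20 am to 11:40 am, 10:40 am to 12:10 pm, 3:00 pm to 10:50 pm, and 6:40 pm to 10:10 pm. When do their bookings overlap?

3:00 pm-5:10 pm, 5:20 pm-9:20 pm

First set merges to 5:30 am-6:00 am, 2:00 pm-5:10 pm, 5:20 pm-9:20 pm.
Second set merges to 9:50 am-12:20 pm, 3:00 pm-10:50 pm.
5:30 am-6:00 am falls entirely outside B.
2:00 pm-5:10 pm overlaps B on 3:00 pm-5:10 pm.
5:20 pm-9:20 pm overlaps B on 5:20 pm-9:20 pm.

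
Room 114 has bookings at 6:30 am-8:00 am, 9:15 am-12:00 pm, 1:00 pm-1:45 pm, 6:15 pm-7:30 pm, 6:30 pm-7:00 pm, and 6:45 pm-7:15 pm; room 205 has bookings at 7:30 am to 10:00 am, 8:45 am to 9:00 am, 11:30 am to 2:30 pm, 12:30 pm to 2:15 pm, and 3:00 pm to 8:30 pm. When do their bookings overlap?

First set merges to 6:30 am–8:00 am, 9:15 am–12:00 pm, 1:00 pm–1:45 pm, 6:15 pm–7:30 pm.
Second set merges to 7:30 am–10:00 am, 11:30 am–2:30 pm, 3:00 pm–8:30 pm.
6:30 am–8:00 am ∩ B → 7:30 am–8:00 am.
9:15 am–12:00 pm ∩ B → 9:15 am–10:00 am, 11:30 am–12:00 pm.
1:00 pm–1:45 pm ∩ B → 1:00 pm–1:45 pm.
6:15 pm–7:30 pm ∩ B → 6:15 pm–7:30 pm.

7:30 am–8:00 am, 9:15 am–10:00 am, 11:30 am–12:00 pm, 1:00 pm–1:45 pm, 6:15 pm–7:30 pm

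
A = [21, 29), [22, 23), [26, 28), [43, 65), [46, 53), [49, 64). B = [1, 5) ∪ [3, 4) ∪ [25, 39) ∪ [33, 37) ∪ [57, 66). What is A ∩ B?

[25, 29) ∪ [57, 65)

A, merged: [21, 29), [43, 65).
B, merged: [1, 5), [25, 39), [57, 66).
[21, 29) meets the second set on [25, 29).
[43, 65) meets the second set on [57, 65).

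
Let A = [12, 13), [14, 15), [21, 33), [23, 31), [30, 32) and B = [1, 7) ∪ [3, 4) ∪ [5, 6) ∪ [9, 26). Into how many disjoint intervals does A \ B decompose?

1

A, merged: [12, 13), [14, 15), [21, 33).
B, merged: [1, 7), [9, 26).
A \ B = [26, 33).
That is 1 disjoint piece.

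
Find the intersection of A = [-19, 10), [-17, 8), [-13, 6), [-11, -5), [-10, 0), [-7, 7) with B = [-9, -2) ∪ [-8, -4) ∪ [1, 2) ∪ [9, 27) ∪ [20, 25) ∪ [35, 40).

[-9, -2) ∪ [1, 2) ∪ [9, 10)

First set merges to [-19, 10).
Second set merges to [-9, -2), [1, 2), [9, 27), [35, 40).
[-19, 10) ∩ B → [-9, -2), [1, 2), [9, 10).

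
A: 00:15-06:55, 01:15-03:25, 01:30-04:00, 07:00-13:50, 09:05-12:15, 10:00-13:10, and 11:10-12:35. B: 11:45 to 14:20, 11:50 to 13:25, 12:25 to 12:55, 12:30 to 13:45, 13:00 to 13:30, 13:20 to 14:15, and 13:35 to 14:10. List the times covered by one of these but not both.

00:15-06:55, 07:00-11:45, 13:50-14:20

A, merged: 00:15-06:55, 07:00-13:50.
B, merged: 11:45-14:20.
Only in the first: 00:15-06:55, 07:00-11:45.
Only in the second: 13:50-14:20.
Together these are the periods covered by exactly one.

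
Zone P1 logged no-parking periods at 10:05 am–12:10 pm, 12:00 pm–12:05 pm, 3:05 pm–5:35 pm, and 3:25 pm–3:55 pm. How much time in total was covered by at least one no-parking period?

4 h 35 min

Merged: 10:05 am-12:10 pm, 3:05 pm-5:35 pm.
Lengths: 2 h 5 min + 2 h 30 min = 4 h 35 min.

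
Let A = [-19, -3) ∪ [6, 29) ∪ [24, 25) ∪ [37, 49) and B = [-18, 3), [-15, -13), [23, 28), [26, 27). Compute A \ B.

[-19, -18) ∪ [6, 23) ∪ [28, 29) ∪ [37, 49)

A, merged: [-19, -3), [6, 29), [37, 49).
B, merged: [-18, 3), [23, 28).
[-19, -3) with B removed leaves [-19, -18).
[6, 29) with B removed leaves [6, 23), [28, 29).
[37, 49) is untouched.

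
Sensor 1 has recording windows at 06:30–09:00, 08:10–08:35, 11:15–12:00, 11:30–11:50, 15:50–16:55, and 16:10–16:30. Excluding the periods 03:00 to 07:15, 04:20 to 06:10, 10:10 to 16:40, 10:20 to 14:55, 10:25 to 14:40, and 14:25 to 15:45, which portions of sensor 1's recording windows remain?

A, merged: 06:30–09:00, 11:15–12:00, 15:50–16:55.
B, merged: 03:00–07:15, 10:10–16:40.
06:30–09:00 minus B → 07:15–09:00.
11:15–12:00: fully covered by B → removed.
15:50–16:55 minus B → 16:40–16:55.

07:15–09:00, 16:40–16:55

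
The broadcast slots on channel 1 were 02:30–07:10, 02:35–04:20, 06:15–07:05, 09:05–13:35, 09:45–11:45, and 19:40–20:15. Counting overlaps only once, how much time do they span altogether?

9 h 45 min

Merged: 02:30–07:10, 09:05–13:35, 19:40–20:15.
Lengths: 4 h 40 min + 4 h 30 min + 35 min = 9 h 45 min.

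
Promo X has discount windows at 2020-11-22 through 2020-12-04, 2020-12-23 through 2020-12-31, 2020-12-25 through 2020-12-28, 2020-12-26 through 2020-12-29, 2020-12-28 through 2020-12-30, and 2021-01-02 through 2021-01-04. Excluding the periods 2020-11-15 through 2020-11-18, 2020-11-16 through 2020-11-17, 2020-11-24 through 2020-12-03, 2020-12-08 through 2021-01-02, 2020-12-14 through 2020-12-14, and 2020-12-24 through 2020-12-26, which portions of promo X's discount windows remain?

2020-11-22 through 2020-11-23, 2020-12-04 through 2020-12-04, 2021-01-03 through 2021-01-04

Merge the first list: 2020-11-22 through 2020-12-04, 2020-12-23 through 2020-12-31, 2021-01-02 through 2021-01-04.
Merge the second list: 2020-11-15 through 2020-11-18, 2020-11-24 through 2020-12-03, 2020-12-08 through 2021-01-02.
2020-11-22 through 2020-12-04 minus B → 2020-11-22 through 2020-11-23, 2020-12-04 through 2020-12-04.
2020-12-23 through 2020-12-31: fully covered by B → removed.
2021-01-02 through 2021-01-04 minus B → 2021-01-03 through 2021-01-04.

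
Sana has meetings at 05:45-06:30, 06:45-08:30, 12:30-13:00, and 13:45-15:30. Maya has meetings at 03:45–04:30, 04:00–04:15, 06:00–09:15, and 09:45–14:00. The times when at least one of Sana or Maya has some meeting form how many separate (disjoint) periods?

Second set merges to 03:45-04:30, 06:00-09:15, 09:45-14:00.
A ∪ B = 03:45-04:30, 05:45-09:15, 09:45-15:30.
That is 3 disjoint pieces.

3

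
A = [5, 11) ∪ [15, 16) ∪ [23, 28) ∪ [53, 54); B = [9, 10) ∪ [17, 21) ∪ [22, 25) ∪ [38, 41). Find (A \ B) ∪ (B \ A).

[5, 9) ∪ [10, 11) ∪ [15, 16) ∪ [17, 21) ∪ [22, 23) ∪ [25, 28) ∪ [38, 41) ∪ [53, 54)

A \ B = [5, 9), [10, 11), [15, 16), [25, 28), [53, 54).
B \ A = [17, 21), [22, 23), [38, 41).
Union of the two gives the symmetric difference.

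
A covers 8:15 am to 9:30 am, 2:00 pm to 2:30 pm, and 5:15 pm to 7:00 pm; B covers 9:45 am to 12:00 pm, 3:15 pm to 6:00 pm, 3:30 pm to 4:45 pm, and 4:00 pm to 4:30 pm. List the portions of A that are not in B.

8:15 am–9:30 am, 2:00 pm–2:30 pm, 6:00 pm–7:00 pm

Merge the second list: 9:45 am–12:00 pm, 3:15 pm–6:00 pm.
8:15 am–9:30 am: no B overlap → unchanged.
2:00 pm–2:30 pm: no B overlap → unchanged.
5:15 pm–7:00 pm minus B → 6:00 pm–7:00 pm.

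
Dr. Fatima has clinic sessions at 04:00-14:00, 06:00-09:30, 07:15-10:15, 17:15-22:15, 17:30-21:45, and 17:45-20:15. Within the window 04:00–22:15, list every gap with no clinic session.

14:00-17:15

The merged coverage is 04:00-14:00, 17:15-22:15.
Complement within 04:00-22:15: 14:00-17:15.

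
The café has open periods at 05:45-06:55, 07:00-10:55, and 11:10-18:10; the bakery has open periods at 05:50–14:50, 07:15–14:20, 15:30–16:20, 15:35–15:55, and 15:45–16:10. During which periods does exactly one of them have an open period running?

Second set merges to 05:50–14:50, 15:30–16:20.
Only in the first: 05:45–05:50, 14:50–15:30, 16:20–18:10.
Only in the second: 06:55–07:00, 10:55–11:10.
Together these are the periods covered by exactly one.

05:45–05:50, 06:55–07:00, 10:55–11:10, 14:50–15:30, 16:20–18:10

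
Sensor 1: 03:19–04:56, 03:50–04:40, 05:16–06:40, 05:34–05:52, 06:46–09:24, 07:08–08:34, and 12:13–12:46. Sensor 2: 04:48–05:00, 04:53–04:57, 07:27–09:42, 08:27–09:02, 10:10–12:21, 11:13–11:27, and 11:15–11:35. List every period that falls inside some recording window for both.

04:48–04:56, 07:27–09:24, 12:13–12:21

First set merges to 03:19–04:56, 05:16–06:40, 06:46–09:24, 12:13–12:46.
Second set merges to 04:48–05:00, 07:27–09:42, 10:10–12:21.
03:19–04:56 meets the second set on 04:48–04:56.
05:16–06:40: no overlap with the second set.
06:46–09:24 meets the second set on 07:27–09:24.
12:13–12:46 meets the second set on 12:13–12:21.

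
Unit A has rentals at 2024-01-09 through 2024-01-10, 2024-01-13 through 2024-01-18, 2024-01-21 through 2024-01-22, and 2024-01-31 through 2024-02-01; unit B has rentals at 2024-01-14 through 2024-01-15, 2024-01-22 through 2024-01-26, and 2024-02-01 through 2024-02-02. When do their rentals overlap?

2024-01-14 through 2024-01-15, 2024-01-22 through 2024-01-22, 2024-02-01 through 2024-02-01

2024-01-09 through 2024-01-10 meets no B interval.
2024-01-13 through 2024-01-18 ∩ B → 2024-01-14 through 2024-01-15.
2024-01-21 through 2024-01-22 ∩ B → 2024-01-22 through 2024-01-22.
2024-01-31 through 2024-02-01 ∩ B → 2024-02-01 through 2024-02-01.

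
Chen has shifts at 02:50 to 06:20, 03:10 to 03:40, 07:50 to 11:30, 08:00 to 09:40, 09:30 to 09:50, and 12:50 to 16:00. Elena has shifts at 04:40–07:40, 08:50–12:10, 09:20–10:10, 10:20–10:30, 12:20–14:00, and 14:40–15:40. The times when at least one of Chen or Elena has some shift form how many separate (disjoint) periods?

3

A, merged: 02:50–06:20, 07:50–11:30, 12:50–16:00.
B, merged: 04:40–07:40, 08:50–12:10, 12:20–14:00, 14:40–15:40.
A ∪ B = 02:50–07:40, 07:50–12:10, 12:20–16:00.
That is 3 disjoint pieces.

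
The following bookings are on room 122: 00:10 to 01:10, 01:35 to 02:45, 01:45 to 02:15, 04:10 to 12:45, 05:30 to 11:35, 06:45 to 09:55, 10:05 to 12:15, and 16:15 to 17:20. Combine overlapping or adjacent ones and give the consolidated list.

01:35-02:45 is disjoint → start new block.
01:45-02:15 overlaps/touches 01:35-02:45 → extend to 01:35-02:45.
04:10-12:45 is disjoint → start new block.
05:30-11:35 overlaps/touches 04:10-12:45 → extend to 04:10-12:45.
06:45-09:55 overlaps/touches 04:10-12:45 → extend to 04:10-12:45.
10:05-12:15 overlaps/touches 04:10-12:45 → extend to 04:10-12:45.
16:15-17:20 is disjoint → start new block.

00:10-01:10, 01:35-02:45, 04:10-12:45, 16:15-17:20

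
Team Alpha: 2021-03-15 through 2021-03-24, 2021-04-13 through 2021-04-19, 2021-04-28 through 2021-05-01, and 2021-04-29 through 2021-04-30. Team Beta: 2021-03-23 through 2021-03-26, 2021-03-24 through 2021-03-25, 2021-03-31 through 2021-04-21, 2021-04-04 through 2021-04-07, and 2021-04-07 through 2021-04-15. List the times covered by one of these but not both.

2021-03-15 through 2021-03-22, 2021-03-25 through 2021-03-26, 2021-03-31 through 2021-04-12, 2021-04-20 through 2021-04-21, 2021-04-28 through 2021-05-01

A, merged: 2021-03-15 through 2021-03-24, 2021-04-13 through 2021-04-19, 2021-04-28 through 2021-05-01.
B, merged: 2021-03-23 through 2021-03-26, 2021-03-31 through 2021-04-21.
A but not B: 2021-03-15 through 2021-03-22, 2021-04-28 through 2021-05-01.
B but not A: 2021-03-25 through 2021-03-26, 2021-03-31 through 2021-04-12, 2021-04-20 through 2021-04-21.
Combining gives A △ B.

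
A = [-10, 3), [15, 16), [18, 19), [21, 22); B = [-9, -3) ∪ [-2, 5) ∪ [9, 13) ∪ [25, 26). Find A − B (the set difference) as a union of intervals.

[-10, -9) ∪ [-3, -2) ∪ [15, 16) ∪ [18, 19) ∪ [21, 22)

[-10, 3) with B removed leaves [-10, -9), [-3, -2).
[15, 16) is untouched.
[18, 19) is untouched.
[21, 22) is untouched.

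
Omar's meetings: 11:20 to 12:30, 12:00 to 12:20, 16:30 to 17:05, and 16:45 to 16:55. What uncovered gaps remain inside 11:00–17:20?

Covered (merged): 11:20–12:30, 16:30–17:05.
Uncovered inside 11:00–17:20: 11:00–11:20, 12:30–16:30, 17:05–17:20.

11:00–11:20, 12:30–16:30, 17:05–17:20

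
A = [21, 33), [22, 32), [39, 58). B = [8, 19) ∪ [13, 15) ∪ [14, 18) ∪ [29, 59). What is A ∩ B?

[29, 33) ∪ [39, 58)

Merge the first list: [21, 33), [39, 58).
Merge the second list: [8, 19), [29, 59).
[21, 33) overlaps B on [29, 33).
[39, 58) overlaps B on [39, 58).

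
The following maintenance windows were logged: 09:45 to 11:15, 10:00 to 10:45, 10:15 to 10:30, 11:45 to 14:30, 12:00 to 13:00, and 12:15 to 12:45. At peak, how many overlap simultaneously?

Walk the sorted start/end points keeping a running depth.
The depth first hits 3 at 10:15.

3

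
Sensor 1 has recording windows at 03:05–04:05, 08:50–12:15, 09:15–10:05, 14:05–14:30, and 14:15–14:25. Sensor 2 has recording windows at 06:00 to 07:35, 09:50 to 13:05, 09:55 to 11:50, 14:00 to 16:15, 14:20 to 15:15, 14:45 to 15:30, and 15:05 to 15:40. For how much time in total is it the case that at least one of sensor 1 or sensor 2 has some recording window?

A, merged: 03:05–04:05, 08:50–12:15, 14:05–14:30.
B, merged: 06:00–07:35, 09:50–13:05, 14:00–16:15.
A ∪ B = 03:05–04:05, 06:00–07:35, 08:50–13:05, 14:00–16:15.
Total: 1 h + 1 h 35 min + 4 h 15 min + 2 h 15 min = 9 h 5 min.

9 h 5 min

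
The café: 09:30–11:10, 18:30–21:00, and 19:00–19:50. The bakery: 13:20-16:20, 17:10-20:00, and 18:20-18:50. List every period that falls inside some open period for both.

18:30–20:00

First set merges to 09:30–11:10, 18:30–21:00.
Second set merges to 13:20–16:20, 17:10–20:00.
09:30–11:10: no overlap with the second set.
18:30–21:00 meets the second set on 18:30–20:00.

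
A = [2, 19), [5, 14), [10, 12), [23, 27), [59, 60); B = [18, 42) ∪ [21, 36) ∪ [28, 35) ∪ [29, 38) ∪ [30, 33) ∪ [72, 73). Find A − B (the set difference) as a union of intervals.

[2, 18) ∪ [59, 60)

A, merged: [2, 19), [23, 27), [59, 60).
B, merged: [18, 42), [72, 73).
[2, 19) \ B = [2, 18).
[23, 27): entirely removed.
[59, 60): nothing removed.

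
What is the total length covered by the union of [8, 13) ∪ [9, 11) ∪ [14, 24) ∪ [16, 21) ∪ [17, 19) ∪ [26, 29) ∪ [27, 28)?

18

Merged: [8, 13), [14, 24), [26, 29).
Lengths: 5 + 10 + 3 = 18.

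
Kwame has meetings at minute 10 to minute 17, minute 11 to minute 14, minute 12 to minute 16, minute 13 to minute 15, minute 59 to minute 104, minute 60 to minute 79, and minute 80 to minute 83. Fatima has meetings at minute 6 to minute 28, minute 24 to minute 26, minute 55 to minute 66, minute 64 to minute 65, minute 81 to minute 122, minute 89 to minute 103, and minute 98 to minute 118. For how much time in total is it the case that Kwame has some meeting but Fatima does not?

A, merged: minute 10 to minute 17, minute 59 to minute 104.
B, merged: minute 6 to minute 28, minute 55 to minute 66, minute 81 to minute 122.
A \ B = minute 66 to minute 81.
Total: 15 minutes.

15 minutes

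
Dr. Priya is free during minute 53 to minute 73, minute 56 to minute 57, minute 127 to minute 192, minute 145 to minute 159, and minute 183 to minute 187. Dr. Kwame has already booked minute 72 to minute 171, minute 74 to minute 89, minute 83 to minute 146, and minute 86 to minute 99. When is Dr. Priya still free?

minute 53 to minute 72, minute 171 to minute 192

Merge the first list: minute 53 to minute 73, minute 127 to minute 192.
Merge the second list: minute 72 to minute 171.
minute 53 to minute 73 \ B = minute 53 to minute 72.
minute 127 to minute 192 \ B = minute 171 to minute 192.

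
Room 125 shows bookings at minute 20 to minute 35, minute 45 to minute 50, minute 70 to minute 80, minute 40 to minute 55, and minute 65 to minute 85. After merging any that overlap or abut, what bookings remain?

Sort by start: minute 20 to minute 35, minute 40 to minute 55, minute 45 to minute 50, minute 65 to minute 85, minute 70 to minute 80.
minute 40 to minute 55 is disjoint → start new block.
minute 45 to minute 50 overlaps/touches minute 40 to minute 55 → extend to minute 40 to minute 55.
minute 65 to minute 85 is disjoint → start new block.
minute 70 to minute 80 overlaps/touches minute 65 to minute 85 → extend to minute 65 to minute 85.

minute 20 to minute 35, minute 40 to minute 55, minute 65 to minute 85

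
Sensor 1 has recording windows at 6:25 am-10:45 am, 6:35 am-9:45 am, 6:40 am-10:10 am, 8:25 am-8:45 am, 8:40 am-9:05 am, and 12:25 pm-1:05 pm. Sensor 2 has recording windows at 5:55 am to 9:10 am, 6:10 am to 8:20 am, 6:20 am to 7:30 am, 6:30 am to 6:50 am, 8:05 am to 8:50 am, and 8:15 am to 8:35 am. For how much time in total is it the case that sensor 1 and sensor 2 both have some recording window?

First set merges to 6:25 am–10:45 am, 12:25 pm–1:05 pm.
Second set merges to 5:55 am–9:10 am.
A ∩ B = 6:25 am–9:10 am.
Total: 2 h 45 min.

2 h 45 min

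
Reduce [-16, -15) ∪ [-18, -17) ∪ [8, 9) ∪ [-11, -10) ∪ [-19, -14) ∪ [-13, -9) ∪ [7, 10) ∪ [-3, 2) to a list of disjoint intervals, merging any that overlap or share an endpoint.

[-19, -14) ∪ [-13, -9) ∪ [-3, 2) ∪ [7, 10)

Sort by start: [-19, -14), [-18, -17), [-16, -15), [-13, -9), [-11, -10), [-3, 2), [7, 10), [8, 9).
[-18, -17) overlaps/touches [-19, -14) → extend to [-19, -14).
[-16, -15) overlaps/touches [-19, -14) → extend to [-19, -14).
[-13, -9) is disjoint → start new block.
[-11, -10) overlaps/touches [-13, -9) → extend to [-13, -9).
[-3, 2) is disjoint → start new block.
[7, 10) is disjoint → start new block.
[8, 9) overlaps/touches [7, 10) → extend to [7, 10).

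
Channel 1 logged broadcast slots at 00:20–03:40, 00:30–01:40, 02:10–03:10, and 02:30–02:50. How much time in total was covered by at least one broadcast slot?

Merged: 00:20–03:40.
Length: 3 h 20 min.

3 h 20 min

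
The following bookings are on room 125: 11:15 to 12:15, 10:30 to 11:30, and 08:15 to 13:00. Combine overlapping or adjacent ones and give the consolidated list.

Sort by start: 08:15–13:00, 10:30–11:30, 11:15–12:15.
10:30–11:30 overlaps/touches 08:15–13:00 → extend to 08:15–13:00.
11:15–12:15 overlaps/touches 08:15–13:00 → extend to 08:15–13:00.

08:15–13:00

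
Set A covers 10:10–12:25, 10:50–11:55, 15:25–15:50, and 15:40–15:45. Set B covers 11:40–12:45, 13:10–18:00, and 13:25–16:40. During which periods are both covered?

11:40–12:25, 15:25–15:50

First set merges to 10:10–12:25, 15:25–15:50.
Second set merges to 11:40–12:45, 13:10–18:00.
10:10–12:25 ∩ B → 11:40–12:25.
15:25–15:50 ∩ B → 15:25–15:50.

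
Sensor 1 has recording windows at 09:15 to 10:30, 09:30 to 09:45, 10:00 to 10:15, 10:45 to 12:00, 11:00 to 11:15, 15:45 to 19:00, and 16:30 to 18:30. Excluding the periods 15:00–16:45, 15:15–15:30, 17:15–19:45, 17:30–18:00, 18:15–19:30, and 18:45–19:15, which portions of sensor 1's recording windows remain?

Merge the first list: 09:15–10:30, 10:45–12:00, 15:45–19:00.
Merge the second list: 15:00–16:45, 17:15–19:45.
09:15–10:30: no B overlap → unchanged.
10:45–12:00: no B overlap → unchanged.
15:45–19:00 minus B → 16:45–17:15.

09:15–10:30, 10:45–12:00, 16:45–17:15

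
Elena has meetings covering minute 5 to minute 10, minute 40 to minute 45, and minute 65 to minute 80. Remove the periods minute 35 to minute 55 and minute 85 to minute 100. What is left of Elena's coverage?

minute 5 to minute 10, minute 65 to minute 80

minute 5 to minute 10: no B overlap → unchanged.
minute 40 to minute 45: fully covered by B → removed.
minute 65 to minute 80: no B overlap → unchanged.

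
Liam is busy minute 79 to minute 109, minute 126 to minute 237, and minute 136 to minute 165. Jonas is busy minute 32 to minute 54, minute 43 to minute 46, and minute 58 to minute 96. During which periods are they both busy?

A, merged: minute 79 to minute 109, minute 126 to minute 237.
B, merged: minute 32 to minute 54, minute 58 to minute 96.
minute 79 to minute 109 ∩ B → minute 79 to minute 96.
minute 126 to minute 237 meets no B interval.

minute 79 to minute 96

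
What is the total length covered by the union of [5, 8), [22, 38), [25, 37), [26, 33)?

Merged: [5, 8), [22, 38).
Lengths: 3 + 16 = 19.

19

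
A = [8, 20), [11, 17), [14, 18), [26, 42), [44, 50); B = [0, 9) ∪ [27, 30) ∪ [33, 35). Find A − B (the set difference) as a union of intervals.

[9, 20) ∪ [26, 27) ∪ [30, 33) ∪ [35, 42) ∪ [44, 50)

A, merged: [8, 20), [26, 42), [44, 50).
[8, 20) with B removed leaves [9, 20).
[26, 42) with B removed leaves [26, 27), [30, 33), [35, 42).
[44, 50) is untouched.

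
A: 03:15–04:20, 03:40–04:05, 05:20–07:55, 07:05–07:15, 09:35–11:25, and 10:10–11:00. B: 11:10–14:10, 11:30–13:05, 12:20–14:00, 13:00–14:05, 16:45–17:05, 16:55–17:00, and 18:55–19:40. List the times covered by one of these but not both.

03:15-04:20, 05:20-07:55, 09:35-11:10, 11:25-14:10, 16:45-17:05, 18:55-19:40

Merge the first list: 03:15-04:20, 05:20-07:55, 09:35-11:25.
Merge the second list: 11:10-14:10, 16:45-17:05, 18:55-19:40.
A \ B = 03:15-04:20, 05:20-07:55, 09:35-11:10.
B \ A = 11:25-14:10, 16:45-17:05, 18:55-19:40.
Union of the two gives the symmetric difference.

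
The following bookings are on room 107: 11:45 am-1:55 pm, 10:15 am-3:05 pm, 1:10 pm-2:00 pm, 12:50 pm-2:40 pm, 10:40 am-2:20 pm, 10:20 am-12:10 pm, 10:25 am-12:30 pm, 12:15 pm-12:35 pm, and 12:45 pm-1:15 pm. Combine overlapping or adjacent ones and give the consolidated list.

Sort by start: 10:15 am–3:05 pm, 10:20 am–12:10 pm, 10:25 am–12:30 pm, 10:40 am–2:20 pm, 11:45 am–1:55 pm, 12:15 pm–12:35 pm, 12:45 pm–1:15 pm, 12:50 pm–2:40 pm, 1:10 pm–2:00 pm.
10:20 am–12:10 pm overlaps/touches 10:15 am–3:05 pm → extend to 10:15 am–3:05 pm.
10:25 am–12:30 pm overlaps/touches 10:15 am–3:05 pm → extend to 10:15 am–3:05 pm.
10:40 am–2:20 pm overlaps/touches 10:15 am–3:05 pm → extend to 10:15 am–3:05 pm.
11:45 am–1:55 pm overlaps/touches 10:15 am–3:05 pm → extend to 10:15 am–3:05 pm.
12:15 pm–12:35 pm overlaps/touches 10:15 am–3:05 pm → extend to 10:15 am–3:05 pm.
12:45 pm–1:15 pm overlaps/touches 10:15 am–3:05 pm → extend to 10:15 am–3:05 pm.
12:50 pm–2:40 pm overlaps/touches 10:15 am–3:05 pm → extend to 10:15 am–3:05 pm.
1:10 pm–2:00 pm overlaps/touches 10:15 am–3:05 pm → extend to 10:15 am–3:05 pm.

10:15 am–3:05 pm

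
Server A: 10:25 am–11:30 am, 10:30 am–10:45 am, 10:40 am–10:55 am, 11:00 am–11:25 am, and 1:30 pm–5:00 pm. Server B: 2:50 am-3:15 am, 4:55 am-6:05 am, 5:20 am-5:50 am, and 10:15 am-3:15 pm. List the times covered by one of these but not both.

2:50 am–3:15 am, 4:55 am–6:05 am, 10:15 am–10:25 am, 11:30 am–1:30 pm, 3:15 pm–5:00 pm

Merge the first list: 10:25 am–11:30 am, 1:30 pm–5:00 pm.
Merge the second list: 2:50 am–3:15 am, 4:55 am–6:05 am, 10:15 am–3:15 pm.
A \ B = 3:15 pm–5:00 pm.
B \ A = 2:50 am–3:15 am, 4:55 am–6:05 am, 10:15 am–10:25 am, 11:30 am–1:30 pm.
Union of the two gives the symmetric difference.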